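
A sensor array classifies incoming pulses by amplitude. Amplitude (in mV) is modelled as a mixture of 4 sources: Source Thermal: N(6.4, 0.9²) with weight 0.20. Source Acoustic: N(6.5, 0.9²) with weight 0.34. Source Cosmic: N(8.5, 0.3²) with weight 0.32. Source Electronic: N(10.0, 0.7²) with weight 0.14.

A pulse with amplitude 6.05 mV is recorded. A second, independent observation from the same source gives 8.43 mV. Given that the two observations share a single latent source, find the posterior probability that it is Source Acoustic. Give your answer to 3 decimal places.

0.674

The responsibility of component k is π_k f_k(x) divided by Σ_j π_j f_j(x).
Since both observations come from the same component, the likelihood for component k is f_k(x₁)·f_k(x₂).
  f_Thermal = [(1/(0.9·√(2π)))·exp(−(6.05−6.4)²/(2·0.9²)) = 0.443269·exp(-0.07562) = 0.410986] × [0.0348277] = 0.0143137
  f_Acoustic = [(1/(0.9·√(2π)))·exp(−(6.05−6.5)²/(2·0.9²)) = 0.443269·exp(-0.12500) = 0.391184] × [0.0444718] = 0.0173967
  f_Cosmic = [(1/(0.3·√(2π)))·exp(−(6.05−8.5)²/(2·0.3²)) = 1.329808·exp(-33.34722) = 4.37798e-15] × [1.2941] = 5.66553e-15
  f_Electronic = [(1/(0.7·√(2π)))·exp(−(6.05−10.0)²/(2·0.7²)) = 0.569918·exp(-15.92092) = 6.94137e-08] × [0.0460758] = 3.19829e-09
Weight by the priors:
  π_Thermal·f_Thermal = 0.20 × 0.0143137 = 0.00286274
  π_Acoustic·f_Acoustic = 0.34 × 0.0173967 = 0.00591486
  π_Cosmic·f_Cosmic = 0.32 × 5.66553e-15 = 1.81297e-15
  π_Electronic·f_Electronic = 0.14 × 3.19829e-09 = 4.47761e-10
Normaliser: 0.00286274 + 0.00591486 + 1.81297e-15 + 4.47761e-10 = 0.0087776
P(Source Acoustic | x₁,x₂) ≈ 0.674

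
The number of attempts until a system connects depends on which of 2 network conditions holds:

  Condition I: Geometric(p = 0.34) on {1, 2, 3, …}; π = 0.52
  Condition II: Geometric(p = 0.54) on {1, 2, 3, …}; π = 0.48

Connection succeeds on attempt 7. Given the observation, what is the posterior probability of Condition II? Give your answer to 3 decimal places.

0.144

The responsibility of component k is P(Z=k) f_k(x) divided by Σ_j P(Z=j) f_j(x).
Component likelihoods at x = 7:
  p_I = 0.34·(1−0.34)^6 = 0.34·0.082654 = 0.0281023
  p_II = 0.54·(1−0.54)^6 = 0.54·0.0094743 = 0.00511612
Prior × likelihood for each component:
  P(Z=I)·p_I = 0.52 × 0.0281023 = 0.0146132
  P(Z=II)·p_II = 0.48 × 0.00511612 = 0.00245574
Sum: 0.0146132 + 0.00245574 = 0.017069
Responsibility of Condition II: 0.00245574 / 0.017069 ≈ 0.144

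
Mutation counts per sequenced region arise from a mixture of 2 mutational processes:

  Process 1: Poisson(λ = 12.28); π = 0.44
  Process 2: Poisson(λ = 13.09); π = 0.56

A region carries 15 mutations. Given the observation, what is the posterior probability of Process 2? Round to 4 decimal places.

0.5961

Posterior ∝ prior × likelihood, so P(k | x) ∝ P(Z=k) f_k(x); normalise over all components.
Evaluate each component's likelihood at the observed value:
  p_1 = e^(−12.28)·12.28^15/15! = 0.0773285
  p_2 = e^(−13.09)·13.09^15/15! = 0.0896768
Weight by the priors:
  P(Z=1)·p_1 = 0.44 × 0.0773285 = 0.0340245
  P(Z=2)·p_2 = 0.56 × 0.0896768 = 0.050219
Marginal: 0.0340245 + 0.050219 = 0.0842436
P(Process 2 | 15 mutations) ≈ 0.5961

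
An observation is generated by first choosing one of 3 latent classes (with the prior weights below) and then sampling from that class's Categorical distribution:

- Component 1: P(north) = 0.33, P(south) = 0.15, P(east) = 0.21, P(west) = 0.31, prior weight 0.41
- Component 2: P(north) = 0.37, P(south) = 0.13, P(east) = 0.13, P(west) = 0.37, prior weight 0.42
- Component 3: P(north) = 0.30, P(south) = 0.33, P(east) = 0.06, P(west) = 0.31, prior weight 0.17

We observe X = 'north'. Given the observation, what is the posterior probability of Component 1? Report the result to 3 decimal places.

Apply Bayes' rule: the posterior for each component is proportional to its prior times its likelihood at x.
Categorical probabilities:
  p_1 = P(north | comp) = 0.33
  p_2 = P(north | comp) = 0.37
  p_3 = P(north | comp) = 0.30
Unnormalised posteriors:
  w_1·p_1 = 0.41 × 0.33 = 0.1353
  w_2·p_2 = 0.42 × 0.37 = 0.1554
  w_3·p_3 = 0.17 × 0.3 = 0.051
Sum: 0.1353 + 0.1554 + 0.051 = 0.3417
Responsibility of Component 1: 0.1353 / 0.3417 ≈ 0.396

0.396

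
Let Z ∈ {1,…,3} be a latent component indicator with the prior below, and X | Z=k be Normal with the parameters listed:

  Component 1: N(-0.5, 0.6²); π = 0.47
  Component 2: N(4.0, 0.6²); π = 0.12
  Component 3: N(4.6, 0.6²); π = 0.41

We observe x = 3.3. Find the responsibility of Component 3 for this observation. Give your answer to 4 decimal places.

By Bayes' theorem, P(k | x) = π_k f_k(x) / Σ_j π_j f_j(x).
Evaluate each component's likelihood at the observed value:
  L_1 = 1.29641e-09
  L_2 = 0.336664
  L_3 = 0.0635877
Unnormalised posteriors:
  π_1·L_1 = 0.47 × 1.29641e-09 = 6.09312e-10
  π_2·L_2 = 0.12 × 0.336664 = 0.0403997
  π_3·L_3 = 0.41 × 0.0635877 = 0.026071
Marginal: 6.09312e-10 + 0.0403997 + 0.026071 = 0.0664707
P(Component 3 | x) ≈ 0.3922

0.3922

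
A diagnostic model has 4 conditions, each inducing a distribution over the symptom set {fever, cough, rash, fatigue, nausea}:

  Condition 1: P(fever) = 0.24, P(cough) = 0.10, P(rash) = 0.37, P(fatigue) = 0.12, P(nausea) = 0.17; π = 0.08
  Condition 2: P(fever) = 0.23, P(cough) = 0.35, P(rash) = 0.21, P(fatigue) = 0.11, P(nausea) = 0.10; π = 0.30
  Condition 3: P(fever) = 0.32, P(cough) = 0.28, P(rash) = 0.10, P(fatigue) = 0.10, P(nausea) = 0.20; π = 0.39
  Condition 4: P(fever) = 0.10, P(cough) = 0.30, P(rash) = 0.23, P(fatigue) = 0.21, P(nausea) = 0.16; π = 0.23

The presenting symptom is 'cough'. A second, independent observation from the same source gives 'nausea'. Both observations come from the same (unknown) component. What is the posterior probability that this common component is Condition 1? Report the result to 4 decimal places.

0.0304

Posterior ∝ prior × likelihood, so P(k | x) ∝ π_k f_k(x); normalise over all components.
Since both observations come from the same component, the likelihood for component k is f_k(x₁)·f_k(x₂).
  f_1 = [P(cough | comp) = 0.10] × [0.17] = 0.017
  f_2 = [P(cough | comp) = 0.35] × [0.1] = 0.035
  f_3 = [P(cough | comp) = 0.28] × [0.2] = 0.056
  f_4 = [P(cough | comp) = 0.30] × [0.16] = 0.048
Unnormalised posteriors:
  π_1·f_1 = 0.08 × 0.017 = 0.00136
  π_2·f_2 = 0.30 × 0.035 = 0.0105
  π_3·f_3 = 0.39 × 0.056 = 0.02184
  π_4·f_4 = 0.23 × 0.048 = 0.01104
Normaliser: 0.00136 + 0.0105 + 0.02184 + 0.01104 = 0.04474
Responsibility of Condition 1: 0.00136 / 0.04474 ≈ 0.0304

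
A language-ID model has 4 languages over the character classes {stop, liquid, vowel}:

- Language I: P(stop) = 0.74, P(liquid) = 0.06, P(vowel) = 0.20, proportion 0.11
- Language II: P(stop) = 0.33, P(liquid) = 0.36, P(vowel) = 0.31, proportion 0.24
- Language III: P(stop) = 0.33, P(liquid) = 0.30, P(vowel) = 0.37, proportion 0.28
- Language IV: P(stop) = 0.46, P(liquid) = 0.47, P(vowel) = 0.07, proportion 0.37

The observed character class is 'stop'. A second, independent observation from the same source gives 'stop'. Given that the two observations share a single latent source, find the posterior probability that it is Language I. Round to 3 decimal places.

The responsibility of component k is P(Z=k) f_k(x) divided by Σ_j P(Z=j) f_j(x).
Since both observations come from the same component, the likelihood for component k is f_k(x₁)·f_k(x₂).
  L_I = [P(stop | comp) = 0.74] × [0.74] = 0.5476
  L_II = [P(stop | comp) = 0.33] × [0.33] = 0.1089
  L_III = [P(stop | comp) = 0.33] × [0.33] = 0.1089
  L_IV = [P(stop | comp) = 0.46] × [0.46] = 0.2116
Weight by the priors:
  P(Z=I)·L_I = 0.11 × 0.5476 = 0.060236
  P(Z=II)·L_II = 0.24 × 0.1089 = 0.026136
  P(Z=III)·L_III = 0.28 × 0.1089 = 0.030492
  P(Z=IV)·L_IV = 0.37 × 0.2116 = 0.078292
Marginal: 0.060236 + 0.026136 + 0.030492 + 0.078292 = 0.195156
P(Language I | x₁, x₂) = 0.060236 / 0.195156 ≈ 0.309

0.309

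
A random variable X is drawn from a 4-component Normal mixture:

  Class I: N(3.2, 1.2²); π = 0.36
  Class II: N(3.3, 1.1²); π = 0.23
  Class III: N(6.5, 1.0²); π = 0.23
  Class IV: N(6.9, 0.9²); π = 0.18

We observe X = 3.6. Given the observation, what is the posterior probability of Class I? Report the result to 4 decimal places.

0.5804

By Bayes' theorem, P(k | x) = w_k f_k(x) / Σ_j w_j f_j(x).
Normal densities:
  f_I = (1/(1.2·√(2π)))·exp(−(3.6−3.2)²/(2·1.2²)) = 0.332452·exp(-0.05556) = 0.314486
  f_II = (1/(1.1·√(2π)))·exp(−(3.6−3.3)²/(2·1.1²)) = 0.362675·exp(-0.03719) = 0.349435
  f_III = (1/(1.0·√(2π)))·exp(−(3.6−6.5)²/(2·1.0²)) = 0.398942·exp(-4.20500) = 0.00595253
  f_IV = (1/(0.9·√(2π)))·exp(−(3.6−6.9)²/(2·0.9²)) = 0.443269·exp(-6.72222) = 0.000533634
Unnormalised posteriors:
  w_I·f_I = 0.36 × 0.314486 = 0.113215
  w_II·f_II = 0.23 × 0.349435 = 0.08037
  w_III·f_III = 0.23 × 0.00595253 = 0.00136908
  w_IV·f_IV = 0.18 × 0.000533634 = 9.60541e-05
Denominator: 0.113215 + 0.08037 + 0.00136908 + 9.60541e-05 = 0.19505
Responsibility of Class I: 0.113215 / 0.19505 ≈ 0.5804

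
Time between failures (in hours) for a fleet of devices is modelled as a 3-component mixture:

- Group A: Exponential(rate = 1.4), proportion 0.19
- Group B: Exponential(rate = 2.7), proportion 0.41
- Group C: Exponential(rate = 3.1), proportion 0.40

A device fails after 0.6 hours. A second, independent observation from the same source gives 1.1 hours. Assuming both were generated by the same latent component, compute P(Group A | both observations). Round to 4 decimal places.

By Bayes' theorem, P(k | x) = π_k f_k(x) / Σ_j π_j f_j(x).
Since both observations come from the same component, the likelihood for component k is f_k(x₁)·f_k(x₂).
  L_A = [0.604395] × [0.300134] = 0.181399
  L_B = [0.534326] × [0.138519] = 0.0740143
  L_C = [0.482585] × [0.102428] = 0.0494301
Multiply by the mixture weights:
  π_A·L_A = 0.19 × 0.181399 = 0.0344658
  π_B·L_B = 0.41 × 0.0740143 = 0.0303459
  π_C·L_C = 0.40 × 0.0494301 = 0.019772
Normaliser: 0.0344658 + 0.0303459 + 0.019772 = 0.0845838
P(Group A | data) ≈ 0.4075

0.4075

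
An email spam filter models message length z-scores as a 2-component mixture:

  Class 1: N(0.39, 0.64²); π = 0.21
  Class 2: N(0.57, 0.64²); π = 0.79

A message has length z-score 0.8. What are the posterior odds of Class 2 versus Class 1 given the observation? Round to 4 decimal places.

Only the two components matter; the odds are (P(Z=i) f_i(x)) / (P(Z=j) f_j(x)).
Evaluate each component's likelihood at the observed value:
  f_1 = 0.507707
  f_2 = 0.584367
0.46165 / 0.106618 ≈ 4.3299

4.3299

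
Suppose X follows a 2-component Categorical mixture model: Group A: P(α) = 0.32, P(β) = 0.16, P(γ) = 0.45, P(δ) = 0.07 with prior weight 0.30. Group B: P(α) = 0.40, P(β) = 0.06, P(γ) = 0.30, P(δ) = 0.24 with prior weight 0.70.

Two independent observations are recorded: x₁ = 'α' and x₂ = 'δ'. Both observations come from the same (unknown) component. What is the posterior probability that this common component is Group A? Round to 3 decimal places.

0.091

Apply Bayes' rule: the posterior for each component is proportional to its prior times its likelihood at x.
Since both observations come from the same component, the likelihood for component k is f_k(x₁)·f_k(x₂).
  f_A = [P(α | comp) = 0.32] × [0.07] = 0.0224
  f_B = [P(α | comp) = 0.40] × [0.24] = 0.096
Prior × likelihood for each component:
  w_A·f_A = 0.30 × 0.0224 = 0.00672
  w_B·f_B = 0.70 × 0.096 = 0.0672
Sum: 0.00672 + 0.0672 = 0.07392
So the posterior for Group A is 0.00672 / 0.07392 ≈ 0.091.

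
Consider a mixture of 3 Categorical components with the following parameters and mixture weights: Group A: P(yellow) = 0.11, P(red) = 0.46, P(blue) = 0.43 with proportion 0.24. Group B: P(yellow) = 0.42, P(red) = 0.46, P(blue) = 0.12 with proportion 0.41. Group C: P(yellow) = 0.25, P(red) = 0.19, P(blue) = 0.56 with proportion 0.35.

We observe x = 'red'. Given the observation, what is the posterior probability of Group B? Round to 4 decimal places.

0.5160

By Bayes' theorem, P(k | x) = π_k f_k(x) / Σ_j π_j f_j(x).
Evaluate each component's likelihood at the observed value:
  p_A = 0.46
  p_B = 0.46
  p_C = 0.19
Multiply by the mixture weights:
  π_A·p_A = 0.24 × 0.46 = 0.1104
  π_B·p_B = 0.41 × 0.46 = 0.1886
  π_C·p_C = 0.35 × 0.19 = 0.0665
Denominator: 0.1104 + 0.1886 + 0.0665 = 0.3655
So the posterior for Group B is 0.1886 / 0.3655 ≈ 0.5160.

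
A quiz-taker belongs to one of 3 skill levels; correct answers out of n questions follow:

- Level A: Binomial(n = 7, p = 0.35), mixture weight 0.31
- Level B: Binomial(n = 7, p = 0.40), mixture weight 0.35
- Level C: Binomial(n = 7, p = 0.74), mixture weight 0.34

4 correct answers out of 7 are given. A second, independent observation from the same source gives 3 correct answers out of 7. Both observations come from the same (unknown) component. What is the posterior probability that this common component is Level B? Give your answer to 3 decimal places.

P(component k | x) = P(Z=k)·f_k(x) / marginal(x), where marginal(x) = Σ_j P(Z=j)·f_j(x).
Since both observations come from the same component, the likelihood for component k is f_k(x₁)·f_k(x₂).
  L_A = [0.144238] × [0.267871] = 0.0386372
  L_B = [0.193536] × [0.290304] = 0.0561843
  L_C = [0.184465] × [0.0648122] = 0.0119556
Weight by the priors:
  P(Z=A)·L_A = 0.31 × 0.0386372 = 0.0119775
  P(Z=B)·L_B = 0.35 × 0.0561843 = 0.0196645
  P(Z=C)·L_C = 0.34 × 0.0119556 = 0.00406491
Sum: 0.0119775 + 0.0196645 + 0.00406491 = 0.0357069
Responsibility of Level B: 0.0196645 / 0.0357069 ≈ 0.551

0.551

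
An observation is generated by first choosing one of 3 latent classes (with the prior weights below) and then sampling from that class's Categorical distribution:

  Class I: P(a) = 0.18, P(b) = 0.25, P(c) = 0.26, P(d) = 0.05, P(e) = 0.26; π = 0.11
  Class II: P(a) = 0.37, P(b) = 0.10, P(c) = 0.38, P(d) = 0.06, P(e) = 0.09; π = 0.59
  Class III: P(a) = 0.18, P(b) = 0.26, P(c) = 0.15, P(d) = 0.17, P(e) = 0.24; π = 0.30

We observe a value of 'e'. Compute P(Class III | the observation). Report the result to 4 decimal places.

0.4684

P(component k | x) = π_k·f_k(x) / marginal(x), where marginal(x) = Σ_j π_j·f_j(x).
Component likelihoods at x = 'e':
  f_I = P(e | comp) = 0.26
  f_II = P(e | comp) = 0.09
  f_III = P(e | comp) = 0.24
Multiply by the mixture weights:
  π_I·f_I = 0.11 × 0.26 = 0.0286
  π_II·f_II = 0.59 × 0.09 = 0.0531
  π_III·f_III = 0.30 × 0.24 = 0.072
Sum: 0.0286 + 0.0531 + 0.072 = 0.1537
P(Class III | x) = 0.072 / 0.1537 ≈ 0.4684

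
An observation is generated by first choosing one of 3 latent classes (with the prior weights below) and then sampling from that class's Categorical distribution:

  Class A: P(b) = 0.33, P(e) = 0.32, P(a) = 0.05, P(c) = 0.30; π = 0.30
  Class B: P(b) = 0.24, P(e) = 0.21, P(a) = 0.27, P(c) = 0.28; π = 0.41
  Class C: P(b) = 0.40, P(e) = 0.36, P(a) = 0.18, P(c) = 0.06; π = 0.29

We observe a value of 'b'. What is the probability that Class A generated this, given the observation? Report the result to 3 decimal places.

0.316

P(component k | x) = w_k·f_k(x) / marginal(x), where marginal(x) = Σ_j w_j·f_j(x).
Evaluate each component's likelihood at the observed value:
  f_A = 0.33
  f_B = 0.24
  f_C = 0.4
Unnormalised posteriors:
  w_A·f_A = 0.30 × 0.33 = 0.099
  w_B·f_B = 0.41 × 0.24 = 0.0984
  w_C·f_C = 0.29 × 0.4 = 0.116
Normaliser: 0.099 + 0.0984 + 0.116 = 0.3134
So the posterior for Class A is 0.099 / 0.3134 ≈ 0.316.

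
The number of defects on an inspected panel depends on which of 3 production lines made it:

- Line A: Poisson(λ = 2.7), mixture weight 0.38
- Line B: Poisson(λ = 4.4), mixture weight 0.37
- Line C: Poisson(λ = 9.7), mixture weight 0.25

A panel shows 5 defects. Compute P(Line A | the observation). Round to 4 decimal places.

0.2938

P(component k | x) = P(Z=k)·f_k(x) / marginal(x), where marginal(x) = Σ_j P(Z=j)·f_j(x).
Component likelihoods at x = 5 defects:
  p_A = 0.0803605
  p_B = 0.168728
  p_C = 0.0438552
Weight by the priors:
  P(Z=A)·p_A = 0.38 × 0.0803605 = 0.030537
  P(Z=B)·p_B = 0.37 × 0.168728 = 0.0624293
  P(Z=C)·p_C = 0.25 × 0.0438552 = 0.0109638
Normaliser: 0.030537 + 0.0624293 + 0.0109638 = 0.10393
So the posterior for Line A is 0.030537 / 0.10393 ≈ 0.2938.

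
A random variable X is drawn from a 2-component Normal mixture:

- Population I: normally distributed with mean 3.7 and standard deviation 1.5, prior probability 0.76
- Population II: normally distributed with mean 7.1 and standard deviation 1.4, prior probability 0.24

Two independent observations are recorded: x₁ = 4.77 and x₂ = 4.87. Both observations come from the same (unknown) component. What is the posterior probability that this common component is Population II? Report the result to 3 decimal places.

The responsibility of component k is π_k f_k(x) divided by Σ_j π_j f_j(x).
Since both observations come from the same component, the likelihood for component k is f_k(x₁)·f_k(x₂).
  L_I = [0.206217] × [0.196203] = 0.0404605
  L_II = [0.0713374] × [0.0801378] = 0.00571682
Multiply by the mixture weights:
  π_I·L_I = 0.76 × 0.0404605 = 0.03075
  π_II·L_II = 0.24 × 0.00571682 = 0.00137204
Evidence: 0.03075 + 0.00137204 = 0.032122
Responsibility of Population II: 0.00137204 / 0.032122 ≈ 0.043

0.043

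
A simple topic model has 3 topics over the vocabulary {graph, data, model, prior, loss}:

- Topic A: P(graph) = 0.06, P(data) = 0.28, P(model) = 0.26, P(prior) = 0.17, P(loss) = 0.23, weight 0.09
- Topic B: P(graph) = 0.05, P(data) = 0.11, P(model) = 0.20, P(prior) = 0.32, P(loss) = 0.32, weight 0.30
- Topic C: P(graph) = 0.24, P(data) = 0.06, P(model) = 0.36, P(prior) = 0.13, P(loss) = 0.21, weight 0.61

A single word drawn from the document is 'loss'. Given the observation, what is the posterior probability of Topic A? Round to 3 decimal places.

Posterior ∝ prior × likelihood, so P(k | x) ∝ P(Z=k) f_k(x); normalise over all components.
Evaluate each component's likelihood at the observed value:
  p_A = P(loss | comp) = 0.23
  p_B = P(loss | comp) = 0.32
  p_C = P(loss | comp) = 0.21
Multiply by the mixture weights:
  P(Z=A)·p_A = 0.09 × 0.23 = 0.0207
  P(Z=B)·p_B = 0.30 × 0.32 = 0.096
  P(Z=C)·p_C = 0.61 × 0.21 = 0.1281
Sum: 0.0207 + 0.096 + 0.1281 = 0.2448
P(Topic A | data) ≈ 0.085

0.085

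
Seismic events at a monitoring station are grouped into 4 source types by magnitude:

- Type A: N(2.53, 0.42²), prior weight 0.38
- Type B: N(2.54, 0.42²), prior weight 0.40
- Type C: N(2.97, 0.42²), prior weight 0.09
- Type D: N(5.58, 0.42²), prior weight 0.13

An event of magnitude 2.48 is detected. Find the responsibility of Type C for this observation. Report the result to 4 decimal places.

0.0557

P(component k | x) = π_k·f_k(x) / marginal(x), where marginal(x) = Σ_j π_j·f_j(x).
Evaluate each component's likelihood at the observed value:
  f_A = (1/(0.42·√(2π)))·exp(−(2.48−2.53)²/(2·0.42²)) = 0.949863·exp(-0.00709) = 0.943155
  f_B = (1/(0.42·√(2π)))·exp(−(2.48−2.54)²/(2·0.42²)) = 0.949863·exp(-0.01020) = 0.940219
  f_C = (1/(0.42·√(2π)))·exp(−(2.48−2.97)²/(2·0.42²)) = 0.949863·exp(-0.68056) = 0.480949
  f_D = (1/(0.42·√(2π)))·exp(−(2.48−5.58)²/(2·0.42²)) = 0.949863·exp(-27.23923) = 1.40545e-12
Weight by the priors:
  π_A·f_A = 0.38 × 0.943155 = 0.358399
  π_B·f_B = 0.40 × 0.940219 = 0.376088
  π_C·f_C = 0.09 × 0.480949 = 0.0432854
  π_D·f_D = 0.13 × 1.40545e-12 = 1.82708e-13
Denominator: 0.358399 + 0.376088 + 0.0432854 + 1.82708e-13 = 0.777772
P(Type C | the observation) ≈ 0.0557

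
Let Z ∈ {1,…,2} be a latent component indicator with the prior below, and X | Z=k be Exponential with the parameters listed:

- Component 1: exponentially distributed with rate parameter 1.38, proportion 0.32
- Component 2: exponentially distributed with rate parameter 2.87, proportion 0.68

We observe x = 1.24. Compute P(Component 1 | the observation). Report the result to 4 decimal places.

0.5894

Posterior ∝ prior × likelihood, so P(k | x) ∝ π_k f_k(x); normalise over all components.
Evaluate each component's likelihood at the observed value:
  f_1 = 1.38·e^(−1.38·1.24) = 1.38·e^(−1.7112) = 0.249295
  f_2 = 2.87·e^(−2.87·1.24) = 2.87·e^(−3.5588) = 0.0817174
Prior × likelihood for each component:
  π_1·f_1 = 0.32 × 0.249295 = 0.0797745
  π_2·f_2 = 0.68 × 0.0817174 = 0.0555679
Evidence: 0.0797745 + 0.0555679 = 0.135342
So the posterior for Component 1 is 0.0797745 / 0.135342 ≈ 0.5894.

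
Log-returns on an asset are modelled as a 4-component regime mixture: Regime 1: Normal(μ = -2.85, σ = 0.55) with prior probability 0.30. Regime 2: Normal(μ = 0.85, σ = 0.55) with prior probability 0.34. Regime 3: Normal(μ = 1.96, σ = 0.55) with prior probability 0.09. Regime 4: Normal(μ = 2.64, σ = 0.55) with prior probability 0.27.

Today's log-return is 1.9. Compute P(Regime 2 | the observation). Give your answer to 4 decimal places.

Posterior ∝ prior × likelihood, so P(k | x) ∝ π_k f_k(x); normalise over all components.
Normal densities:
  p_1 = (1/(0.55·√(2π)))·exp(−(1.9−-2.85)²/(2·0.55²)) = 0.725350·exp(-37.29339) = 4.61567e-17
  p_2 = (1/(0.55·√(2π)))·exp(−(1.9−0.85)²/(2·0.55²)) = 0.725350·exp(-1.82231) = 0.117254
  p_3 = (1/(0.55·√(2π)))·exp(−(1.9−1.96)²/(2·0.55²)) = 0.725350·exp(-0.00595) = 0.721046
  p_4 = (1/(0.55·√(2π)))·exp(−(1.9−2.64)²/(2·0.55²)) = 0.725350·exp(-0.90512) = 0.293398
Prior × likelihood for each component:
  π_1·p_1 = 0.30 × 4.61567e-17 = 1.3847e-17
  π_2·p_2 = 0.34 × 0.117254 = 0.0398662
  π_3·p_3 = 0.09 × 0.721046 = 0.0648942
  π_4·p_4 = 0.27 × 0.293398 = 0.0792174
Marginal: 1.3847e-17 + 0.0398662 + 0.0648942 + 0.0792174 = 0.183978
P(Regime 2 | the observation) ≈ 0.2167

0.2167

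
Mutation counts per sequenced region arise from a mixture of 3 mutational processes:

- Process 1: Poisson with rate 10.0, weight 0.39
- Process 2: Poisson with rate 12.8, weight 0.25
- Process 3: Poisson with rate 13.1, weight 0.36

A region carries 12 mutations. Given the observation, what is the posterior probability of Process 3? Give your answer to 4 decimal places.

0.3772

Posterior ∝ prior × likelihood, so P(k | x) ∝ w_k f_k(x); normalise over all components.
Component likelihoods at x = 12 mutations:
  p_1 = 0.0947803
  p_2 = 0.111484
  p_3 = 0.109059
Weight by the priors:
  w_1·p_1 = 0.39 × 0.0947803 = 0.0369643
  w_2·p_2 = 0.25 × 0.111484 = 0.027871
  w_3·p_3 = 0.36 × 0.109059 = 0.0392612
Denominator: 0.0369643 + 0.027871 + 0.0392612 = 0.104097
So the posterior for Process 3 is 0.0392612 / 0.104097 ≈ 0.3772.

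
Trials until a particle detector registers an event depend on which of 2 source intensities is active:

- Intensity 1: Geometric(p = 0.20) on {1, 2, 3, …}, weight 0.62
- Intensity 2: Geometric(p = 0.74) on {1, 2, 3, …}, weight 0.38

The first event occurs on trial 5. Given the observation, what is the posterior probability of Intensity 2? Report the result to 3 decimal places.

By Bayes' theorem, P(k | x) = P(Z=k) f_k(x) / Σ_j P(Z=j) f_j(x).
Component likelihoods at x = 5:
  f_1 = 0.20·(1−0.20)^4 = 0.20·0.4096 = 0.08192
  f_2 = 0.74·(1−0.74)^4 = 0.74·0.00456976 = 0.00338162
Multiply by the mixture weights:
  P(Z=1)·f_1 = 0.62 × 0.08192 = 0.0507904
  P(Z=2)·f_2 = 0.38 × 0.00338162 = 0.00128502
Marginal: 0.0507904 + 0.00128502 = 0.0520754
Responsibility of Intensity 2: 0.00128502 / 0.0520754 ≈ 0.025

0.025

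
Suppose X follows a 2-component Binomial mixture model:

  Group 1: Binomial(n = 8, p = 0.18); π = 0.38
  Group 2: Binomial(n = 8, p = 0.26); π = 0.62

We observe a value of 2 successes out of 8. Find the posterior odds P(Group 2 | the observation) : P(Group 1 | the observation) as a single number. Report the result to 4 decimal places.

Posterior odds = (w_i f_i(x)) / (w_j f_j(x)); the normalising sum cancels.
Evaluate each component's likelihood at the observed value:
  p_1 = C(8,2)·0.18^2·0.82^6 = 28·0.0324·0.304007 = 0.275795
  p_2 = C(8,2)·0.26^2·0.74^6 = 28·0.0676·0.164206 = 0.31081
0.192702 / 0.104802 ≈ 1.8387

1.8387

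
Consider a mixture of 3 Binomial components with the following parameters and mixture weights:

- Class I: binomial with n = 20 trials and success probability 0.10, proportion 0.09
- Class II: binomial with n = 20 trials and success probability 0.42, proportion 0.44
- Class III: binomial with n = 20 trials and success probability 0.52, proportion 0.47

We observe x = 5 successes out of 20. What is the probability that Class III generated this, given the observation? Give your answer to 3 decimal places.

Posterior ∝ prior × likelihood, so P(k | x) ∝ P(Z=k) f_k(x); normalise over all components.
Component likelihoods at x = 5 successes out of 20:
  L_I = C(20,5)·0.10^5·0.90^15 = 15504·1e-05·0.205891 = 0.0319214
  L_II = C(20,5)·0.42^5·0.58^15 = 15504·0.0130691·0.000282761 = 0.0572941
  L_III = C(20,5)·0.52^5·0.48^15 = 15504·0.0380204·1.65432e-05 = 0.00975167
Prior × likelihood for each component:
  P(Z=I)·L_I = 0.09 × 0.0319214 = 0.00287292
  P(Z=II)·L_II = 0.44 × 0.0572941 = 0.0252094
  P(Z=III)·L_III = 0.47 × 0.00975167 = 0.00458329
Evidence: 0.00287292 + 0.0252094 + 0.00458329 = 0.0326656
Responsibility of Class III: 0.00458329 / 0.0326656 ≈ 0.140

0.140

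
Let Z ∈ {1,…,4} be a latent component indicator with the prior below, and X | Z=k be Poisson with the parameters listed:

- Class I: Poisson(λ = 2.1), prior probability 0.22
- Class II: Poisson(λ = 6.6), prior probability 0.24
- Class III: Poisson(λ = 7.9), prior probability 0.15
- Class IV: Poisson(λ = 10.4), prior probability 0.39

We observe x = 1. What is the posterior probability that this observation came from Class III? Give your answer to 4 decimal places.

0.0074

Posterior ∝ prior × likelihood, so P(k | x) ∝ P(Z=k) f_k(x); normalise over all components.
Component likelihoods at x = 1:
  p_I = e^(−2.1)·2.1^1/1! = 0.257158
  p_II = e^(−6.6)·6.6^1/1! = 0.00897843
  p_III = e^(−7.9)·7.9^1/1! = 0.00292887
  p_IV = e^(−10.4)·10.4^1/1! = 0.000316498
Weight by the priors:
  P(Z=I)·p_I = 0.22 × 0.257158 = 0.0565749
  P(Z=II)·p_II = 0.24 × 0.00897843 = 0.00215482
  P(Z=III)·p_III = 0.15 × 0.00292887 = 0.000439331
  P(Z=IV)·p_IV = 0.39 × 0.000316498 = 0.000123434
Evidence: 0.0565749 + 0.00215482 + 0.000439331 + 0.000123434 = 0.0592925
P(Class III | the observation) ≈ 0.0074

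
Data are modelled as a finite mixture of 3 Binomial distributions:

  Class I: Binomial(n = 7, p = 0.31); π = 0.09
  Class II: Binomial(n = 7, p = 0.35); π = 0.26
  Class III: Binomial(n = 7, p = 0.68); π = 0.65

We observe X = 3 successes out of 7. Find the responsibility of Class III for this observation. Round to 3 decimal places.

By Bayes' theorem, P(k | x) = w_k f_k(x) / Σ_j w_j f_j(x).
Binomial probabilities:
  p_I = 0.236347
  p_II = 0.267871
  p_III = 0.115397
Unnormalised posteriors:
  w_I·p_I = 0.09 × 0.236347 = 0.0212712
  w_II·p_II = 0.26 × 0.267871 = 0.0696464
  w_III·p_III = 0.65 × 0.115397 = 0.0750081
Normaliser: 0.0212712 + 0.0696464 + 0.0750081 = 0.165926
So the posterior for Class III is 0.0750081 / 0.165926 ≈ 0.452.

0.452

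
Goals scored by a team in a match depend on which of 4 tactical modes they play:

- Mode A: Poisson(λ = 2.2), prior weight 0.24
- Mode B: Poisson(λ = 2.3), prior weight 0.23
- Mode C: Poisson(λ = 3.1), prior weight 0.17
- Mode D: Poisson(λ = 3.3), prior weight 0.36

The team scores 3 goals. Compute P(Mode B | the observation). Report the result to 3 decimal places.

0.221

Posterior ∝ prior × likelihood, so P(k | x) ∝ w_k f_k(x); normalise over all components.
Evaluate each component's likelihood at the observed value:
  p_A = e^(−2.2)·2.2^3/3! = 0.196639
  p_B = e^(−2.3)·2.3^3/3! = 0.203308
  p_C = e^(−3.1)·3.1^3/3! = 0.223677
  p_D = e^(−3.3)·3.3^3/3! = 0.220912
Weight by the priors:
  w_A·p_A = 0.24 × 0.196639 = 0.0471933
  w_B·p_B = 0.23 × 0.203308 = 0.0467609
  w_C·p_C = 0.17 × 0.223677 = 0.0380251
  w_D·p_D = 0.36 × 0.220912 = 0.0795282
Normaliser: 0.0471933 + 0.0467609 + 0.0380251 + 0.0795282 = 0.211507
So the posterior for Mode B is 0.0467609 / 0.211507 ≈ 0.221.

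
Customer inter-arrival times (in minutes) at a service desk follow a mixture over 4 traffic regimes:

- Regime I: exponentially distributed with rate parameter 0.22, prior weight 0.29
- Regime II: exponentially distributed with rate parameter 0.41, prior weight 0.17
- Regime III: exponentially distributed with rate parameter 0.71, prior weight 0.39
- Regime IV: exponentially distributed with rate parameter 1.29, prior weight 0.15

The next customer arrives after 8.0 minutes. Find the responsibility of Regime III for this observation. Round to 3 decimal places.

P(component k | x) = π_k·f_k(x) / marginal(x), where marginal(x) = Σ_j π_j·f_j(x).
Component likelihoods at x = 8.0 minutes:
  f_I = 0.0378499
  f_II = 0.0154276
  f_III = 0.00242363
  f_IV = 4.25276e-05
Prior × likelihood for each component:
  π_I·f_I = 0.29 × 0.0378499 = 0.0109765
  π_II·f_II = 0.17 × 0.0154276 = 0.00262269
  π_III·f_III = 0.39 × 0.00242363 = 0.000945214
  π_IV·f_IV = 0.15 × 4.25276e-05 = 6.37914e-06
Denominator: 0.0109765 + 0.00262269 + 0.000945214 + 6.37914e-06 = 0.0145507
P(Regime III | x) = 0.000945214 / 0.0145507 ≈ 0.065

0.065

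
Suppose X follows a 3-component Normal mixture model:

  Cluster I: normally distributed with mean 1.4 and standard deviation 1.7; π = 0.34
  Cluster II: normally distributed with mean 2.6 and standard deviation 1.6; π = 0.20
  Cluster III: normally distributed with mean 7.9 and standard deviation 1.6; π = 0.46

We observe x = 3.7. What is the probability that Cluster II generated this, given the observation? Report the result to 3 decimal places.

By Bayes' theorem, P(k | x) = π_k f_k(x) / Σ_j π_j f_j(x).
Component likelihoods at x = 3.7:
  f_I = 0.0939689
  f_II = 0.196858
  f_III = 0.00795261
Prior × likelihood for each component:
  π_I·f_I = 0.34 × 0.0939689 = 0.0319494
  π_II·f_II = 0.20 × 0.196858 = 0.0393717
  π_III·f_III = 0.46 × 0.00795261 = 0.0036582
Evidence: 0.0319494 + 0.0393717 + 0.0036582 = 0.0749793
P(Cluster II | x) = 0.0393717 / 0.0749793 ≈ 0.525

0.525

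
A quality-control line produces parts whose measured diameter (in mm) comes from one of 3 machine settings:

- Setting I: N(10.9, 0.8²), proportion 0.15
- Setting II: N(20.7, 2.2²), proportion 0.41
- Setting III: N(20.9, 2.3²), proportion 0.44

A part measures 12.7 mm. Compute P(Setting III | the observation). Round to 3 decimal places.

By Bayes' theorem, P(k | x) = w_k f_k(x) / Σ_j w_j f_j(x).
Evaluate each component's likelihood at the observed value:
  f_I = 0.0396746
  f_II = 0.000243848
  f_III = 0.000301351
Unnormalised posteriors:
  w_I·f_I = 0.15 × 0.0396746 = 0.00595118
  w_II·f_II = 0.41 × 0.000243848 = 9.99776e-05
  w_III·f_III = 0.44 × 0.000301351 = 0.000132594
Marginal: 0.00595118 + 9.99776e-05 + 0.000132594 = 0.00618376
P(Setting III | the observation) = 0.000132594 / 0.00618376 ≈ 0.021

0.021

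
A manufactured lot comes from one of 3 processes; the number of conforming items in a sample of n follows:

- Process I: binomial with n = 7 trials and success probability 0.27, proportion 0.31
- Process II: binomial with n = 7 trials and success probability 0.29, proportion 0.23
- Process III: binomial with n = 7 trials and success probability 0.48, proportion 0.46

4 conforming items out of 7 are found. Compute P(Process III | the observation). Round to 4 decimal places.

0.7373

P(component k | x) = P(Z=k)·f_k(x) / marginal(x), where marginal(x) = Σ_j P(Z=j)·f_j(x).
Component likelihoods at x = 4 conforming items out of 7:
  f_I = 0.0723589
  f_II = 0.0886003
  f_III = 0.261242
Multiply by the mixture weights:
  P(Z=I)·f_I = 0.31 × 0.0723589 = 0.0224312
  P(Z=II)·f_II = 0.23 × 0.0886003 = 0.0203781
  P(Z=III)·f_III = 0.46 × 0.261242 = 0.120171
Normaliser: 0.0224312 + 0.0203781 + 0.120171 = 0.162981
P(Process III | the observation) ≈ 0.7373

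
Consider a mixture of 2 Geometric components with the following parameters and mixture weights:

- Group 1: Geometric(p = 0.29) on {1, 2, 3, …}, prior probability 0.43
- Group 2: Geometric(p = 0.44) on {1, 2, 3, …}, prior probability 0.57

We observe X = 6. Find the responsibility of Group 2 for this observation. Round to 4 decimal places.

By Bayes' theorem, P(k | x) = P(Z=k) f_k(x) / Σ_j P(Z=j) f_j(x).
Geometric probabilities:
  f_1 = 0.29·(1−0.29)^5 = 0.29·0.180423 = 0.0523227
  f_2 = 0.44·(1−0.44)^5 = 0.44·0.0550732 = 0.0242322
Unnormalised posteriors:
  P(Z=1)·f_1 = 0.43 × 0.0523227 = 0.0224987
  P(Z=2)·f_2 = 0.57 × 0.0242322 = 0.0138124
Sum: 0.0224987 + 0.0138124 = 0.0363111
Responsibility of Group 2: 0.0138124 / 0.0363111 ≈ 0.3804

0.3804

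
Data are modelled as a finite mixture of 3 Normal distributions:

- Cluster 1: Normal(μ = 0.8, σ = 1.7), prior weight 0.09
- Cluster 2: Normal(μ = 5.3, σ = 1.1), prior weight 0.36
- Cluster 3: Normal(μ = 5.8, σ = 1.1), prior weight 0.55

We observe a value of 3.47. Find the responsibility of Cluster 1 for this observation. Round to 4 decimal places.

0.1025

By Bayes' theorem, P(k | x) = π_k f_k(x) / Σ_j π_j f_j(x).
Normal densities:
  f_1 = 0.0683618
  f_2 = 0.0908912
  f_3 = 0.0384808
Prior × likelihood for each component:
  π_1·f_1 = 0.09 × 0.0683618 = 0.00615257
  π_2·f_2 = 0.36 × 0.0908912 = 0.0327208
  π_3·f_3 = 0.55 × 0.0384808 = 0.0211644
Marginal: 0.00615257 + 0.0327208 + 0.0211644 = 0.0600379
Responsibility of Cluster 1: 0.00615257 / 0.0600379 ≈ 0.1025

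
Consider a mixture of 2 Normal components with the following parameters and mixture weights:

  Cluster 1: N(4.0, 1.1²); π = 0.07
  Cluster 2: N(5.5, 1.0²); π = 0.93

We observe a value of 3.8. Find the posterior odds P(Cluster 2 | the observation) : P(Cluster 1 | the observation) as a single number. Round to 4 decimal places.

3.5027

Posterior odds = (P(Z=i) f_i(x)) / (P(Z=j) f_j(x)); the normalising sum cancels.
Component likelihoods at x = 3.8:
  p_1 = (1/(1.1·√(2π)))·exp(−(3.8−4.0)²/(2·1.1²)) = 0.362675·exp(-0.01653) = 0.356729
  p_2 = (1/(1.0·√(2π)))·exp(−(3.8−5.5)²/(2·1.0²)) = 0.398942·exp(-1.44500) = 0.0940491
Odds = (0.93/0.07) × (0.0940491/0.356729) = 13.2857 × 0.263643 ≈ 3.5027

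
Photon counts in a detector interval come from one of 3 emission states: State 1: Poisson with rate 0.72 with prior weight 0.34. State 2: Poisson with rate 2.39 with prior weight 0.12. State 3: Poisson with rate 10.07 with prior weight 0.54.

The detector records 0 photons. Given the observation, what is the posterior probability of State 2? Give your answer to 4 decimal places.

0.0623

The responsibility of component k is P(Z=k) f_k(x) divided by Σ_j P(Z=j) f_j(x).
Component likelihoods at x = 0 photons:
  L_1 = e^(−0.72)·0.72^0/0! = 0.486752
  L_2 = e^(−2.39)·2.39^0/0! = 0.0916297
  L_3 = e^(−10.07)·10.07^0/0! = 4.23306e-05
Unnormalised posteriors:
  P(Z=1)·L_1 = 0.34 × 0.486752 = 0.165496
  P(Z=2)·L_2 = 0.12 × 0.0916297 = 0.0109956
  P(Z=3)·L_3 = 0.54 × 4.23306e-05 = 2.28585e-05
Denominator: 0.165496 + 0.0109956 + 2.28585e-05 = 0.176514
P(State 2 | x) ≈ 0.0623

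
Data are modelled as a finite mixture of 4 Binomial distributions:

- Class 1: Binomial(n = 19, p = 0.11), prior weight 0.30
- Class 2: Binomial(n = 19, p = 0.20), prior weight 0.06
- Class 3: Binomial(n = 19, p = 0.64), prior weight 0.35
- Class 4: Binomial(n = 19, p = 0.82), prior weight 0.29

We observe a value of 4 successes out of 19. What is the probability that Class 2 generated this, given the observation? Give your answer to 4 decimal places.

0.3060

By Bayes' theorem, P(k | x) = π_k f_k(x) / Σ_j π_j f_j(x).
Component likelihoods at x = 4 successes out of 19:
  p_1 = 0.0988108
  p_2 = 0.218199
  p_3 = 0.000143761
  p_4 = 1.1823e-08
Unnormalised posteriors:
  π_1·p_1 = 0.30 × 0.0988108 = 0.0296433
  π_2·p_2 = 0.06 × 0.218199 = 0.013092
  π_3·p_3 = 0.35 × 0.000143761 = 5.03164e-05
  π_4·p_4 = 0.29 × 1.1823e-08 = 3.42866e-09
Marginal: 0.0296433 + 0.013092 + 5.03164e-05 + 3.42866e-09 = 0.0427855
P(Class 2 | 4 successes out of 19) ≈ 0.3060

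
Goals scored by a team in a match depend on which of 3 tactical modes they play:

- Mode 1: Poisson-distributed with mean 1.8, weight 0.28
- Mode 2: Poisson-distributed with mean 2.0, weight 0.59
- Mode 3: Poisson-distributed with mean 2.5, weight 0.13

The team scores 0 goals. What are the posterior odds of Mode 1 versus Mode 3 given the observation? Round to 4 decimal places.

Posterior odds = (w_i f_i(x)) / (w_j f_j(x)); the normalising sum cancels.
Component likelihoods at x = 0 goals:
  f_1 = 0.165299
  f_2 = 0.135335
  f_3 = 0.082085
Posterior odds = (w_1·f_1) / (w_3·f_3) = (0.28·0.165299) / (0.13·0.082085) = 0.0462837 / 0.010671 ≈ 4.3373

4.3373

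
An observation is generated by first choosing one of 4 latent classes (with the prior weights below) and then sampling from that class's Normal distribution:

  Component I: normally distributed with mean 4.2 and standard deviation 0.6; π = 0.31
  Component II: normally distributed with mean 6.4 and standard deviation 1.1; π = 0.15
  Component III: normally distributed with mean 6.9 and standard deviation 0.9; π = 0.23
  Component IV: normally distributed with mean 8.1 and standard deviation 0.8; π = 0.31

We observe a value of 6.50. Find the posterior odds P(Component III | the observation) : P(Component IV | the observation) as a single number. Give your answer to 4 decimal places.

4.4148

Since P(k|x) ∝ w_k f_k(x), the posterior odds are w_i f_i(x) / (w_j f_j(x)).
Normal densities:
  L_I = 0.000428451
  L_II = 0.361179
  L_III = 0.401582
  L_IV = 0.0674887
0.0923639 / 0.0209215 ≈ 4.4148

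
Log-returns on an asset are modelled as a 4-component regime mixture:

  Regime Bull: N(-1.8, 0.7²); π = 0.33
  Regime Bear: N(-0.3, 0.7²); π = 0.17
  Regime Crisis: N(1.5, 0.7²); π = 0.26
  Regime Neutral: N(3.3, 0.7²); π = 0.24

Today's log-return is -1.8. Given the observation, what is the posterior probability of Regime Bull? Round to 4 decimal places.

P(component k | x) = π_k·f_k(x) / marginal(x), where marginal(x) = Σ_j π_j·f_j(x).
Normal densities:
  L_Bull = 0.569918
  L_Bear = 0.057373
  L_Crisis = 8.50796e-06
  L_Neutral = 1.69544e-12
Prior × likelihood for each component:
  π_Bull·L_Bull = 0.33 × 0.569918 = 0.188073
  π_Bear·L_Bear = 0.17 × 0.057373 = 0.00975341
  π_Crisis·L_Crisis = 0.26 × 8.50796e-06 = 2.21207e-06
  π_Neutral·L_Neutral = 0.24 × 1.69544e-12 = 4.06905e-13
Normaliser: 0.188073 + 0.00975341 + 2.21207e-06 + 4.06905e-13 = 0.197828
P(Regime Bull | data) = 0.188073 / 0.197828 ≈ 0.9507

0.9507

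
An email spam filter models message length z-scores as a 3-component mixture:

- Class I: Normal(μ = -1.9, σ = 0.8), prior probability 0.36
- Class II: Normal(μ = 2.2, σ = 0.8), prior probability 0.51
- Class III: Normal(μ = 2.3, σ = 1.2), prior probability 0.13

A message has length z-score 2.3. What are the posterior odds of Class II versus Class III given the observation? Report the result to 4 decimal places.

5.8388

Only the two components matter; the odds are (π_i f_i(x)) / (π_j f_j(x)).
Evaluate each component's likelihood at the observed value:
  p_I = 5.16059e-07
  p_II = 0.494797
  p_III = 0.332452
Posterior odds = (π_II·p_II) / (π_III·p_III) = (0.51·0.494797) / (0.13·0.332452) = 0.252347 / 0.0432187 ≈ 5.8388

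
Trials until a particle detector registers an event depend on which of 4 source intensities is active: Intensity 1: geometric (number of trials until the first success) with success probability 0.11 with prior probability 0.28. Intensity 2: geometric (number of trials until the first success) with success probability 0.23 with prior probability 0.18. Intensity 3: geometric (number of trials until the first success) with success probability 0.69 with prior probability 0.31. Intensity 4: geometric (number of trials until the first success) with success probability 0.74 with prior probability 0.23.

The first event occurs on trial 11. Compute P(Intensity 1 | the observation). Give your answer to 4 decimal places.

0.7599

By Bayes' theorem, P(k | x) = w_k f_k(x) / Σ_j w_j f_j(x).
Component likelihoods at x = 11:
  p_1 = 0.0342999
  p_2 = 0.0168514
  p_3 = 5.65544e-06
  p_4 = 1.04464e-06
Prior × likelihood for each component:
  w_1·p_1 = 0.28 × 0.0342999 = 0.00960397
  w_2·p_2 = 0.18 × 0.0168514 = 0.00303325
  w_3·p_3 = 0.31 × 5.65544e-06 = 1.75318e-06
  w_4·p_4 = 0.23 × 1.04464e-06 = 2.40266e-07
Marginal: 0.00960397 + 0.00303325 + 1.75318e-06 + 2.40266e-07 = 0.0126392
Responsibility of Intensity 1: 0.00960397 / 0.0126392 ≈ 0.7599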